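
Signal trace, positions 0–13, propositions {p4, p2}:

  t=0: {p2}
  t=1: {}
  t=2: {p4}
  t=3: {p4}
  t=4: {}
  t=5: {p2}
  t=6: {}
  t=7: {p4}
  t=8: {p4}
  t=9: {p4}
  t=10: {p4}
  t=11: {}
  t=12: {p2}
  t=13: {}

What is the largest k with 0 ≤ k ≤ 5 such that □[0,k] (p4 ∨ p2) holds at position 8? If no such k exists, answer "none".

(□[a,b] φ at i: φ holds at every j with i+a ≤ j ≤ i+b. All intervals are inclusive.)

2

(p4 ∨ p2) must hold from j=8 onward; find where it first fails.
  j=8: holds
  j=9: holds
  j=10: holds
  j=11: fails
Holds on [8,10], so largest k = 2.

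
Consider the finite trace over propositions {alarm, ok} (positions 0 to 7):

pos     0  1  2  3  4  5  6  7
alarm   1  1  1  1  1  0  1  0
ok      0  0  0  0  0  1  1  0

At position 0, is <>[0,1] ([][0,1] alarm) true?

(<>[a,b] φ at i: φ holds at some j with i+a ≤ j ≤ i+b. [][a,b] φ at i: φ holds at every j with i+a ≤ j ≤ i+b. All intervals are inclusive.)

Check [][0,1] alarm at each j in [0,1]:
  j=0: holds on [0,1]
  j=1: holds on [1,2]
Found at j=0 → formula holds.

Holds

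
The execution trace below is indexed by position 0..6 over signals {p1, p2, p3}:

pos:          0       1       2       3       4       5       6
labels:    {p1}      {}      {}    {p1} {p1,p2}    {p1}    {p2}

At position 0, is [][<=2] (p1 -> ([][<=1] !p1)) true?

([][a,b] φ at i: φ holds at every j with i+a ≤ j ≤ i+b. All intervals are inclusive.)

Does not hold

Check (p1 -> ([][<=1] !p1)) at every j in [0,2]:
  j=0: antecedent true; consequent fails at 0 → ✗
  j=1: antecedent false → ✓
  j=2: antecedent false → ✓
Fails at j=0 → formula fails.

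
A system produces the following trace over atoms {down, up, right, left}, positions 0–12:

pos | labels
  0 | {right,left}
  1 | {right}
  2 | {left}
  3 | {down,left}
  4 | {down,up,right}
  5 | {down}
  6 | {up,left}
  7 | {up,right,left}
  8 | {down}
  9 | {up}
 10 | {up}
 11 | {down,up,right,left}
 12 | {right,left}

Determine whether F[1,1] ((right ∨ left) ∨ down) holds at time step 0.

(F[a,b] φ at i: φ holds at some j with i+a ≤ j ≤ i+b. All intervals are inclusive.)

Check ((right ∨ left) ∨ down) at each j in [1,1]:
  j=1: true
Found at j=1 → formula holds.

Yes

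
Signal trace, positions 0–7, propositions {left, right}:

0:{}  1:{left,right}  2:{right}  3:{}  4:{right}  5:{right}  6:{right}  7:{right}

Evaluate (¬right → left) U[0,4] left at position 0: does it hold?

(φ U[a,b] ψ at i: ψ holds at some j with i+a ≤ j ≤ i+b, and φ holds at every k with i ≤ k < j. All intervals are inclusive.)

Need some j in [0,4] with left, and (¬right → left) at every k in [0,j-1].
  j=0: left false.
  j=1: left holds, but (¬right → left) fails at k=0 → not this j.
  j=2: left false.
  j=3: left false.
  j=4: left false.
No j in the window works → until fails.

No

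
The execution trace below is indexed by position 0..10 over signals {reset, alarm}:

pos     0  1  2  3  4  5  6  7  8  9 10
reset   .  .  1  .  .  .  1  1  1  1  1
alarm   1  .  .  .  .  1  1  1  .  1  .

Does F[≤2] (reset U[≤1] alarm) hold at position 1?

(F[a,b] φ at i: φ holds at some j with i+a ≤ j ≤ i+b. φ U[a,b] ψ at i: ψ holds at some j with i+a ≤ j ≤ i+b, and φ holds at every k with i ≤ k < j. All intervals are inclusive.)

Check (reset U[≤1] alarm) at each j in [1,3]:
  j=1: fails
  j=2: fails
  j=3: fails
No position in the window satisfies it → formula fails.

False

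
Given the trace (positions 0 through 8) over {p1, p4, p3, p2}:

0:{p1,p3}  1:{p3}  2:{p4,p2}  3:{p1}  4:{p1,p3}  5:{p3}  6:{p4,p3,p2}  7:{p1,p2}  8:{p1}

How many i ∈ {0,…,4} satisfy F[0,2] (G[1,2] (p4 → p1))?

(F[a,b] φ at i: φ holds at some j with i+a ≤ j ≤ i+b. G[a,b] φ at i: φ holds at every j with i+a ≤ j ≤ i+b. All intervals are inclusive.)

5

Evaluate at each i in [0,4]:
  i=0: ✓ (witness j=2)
  i=1: ✓ (witness j=2)
  i=2: ✓ (witness j=2)
  i=3: ✓ (witness j=3)
  i=4: ✓ (witness j=6)
Positions where it holds: {0, 1, 2, 3, 4} → 5.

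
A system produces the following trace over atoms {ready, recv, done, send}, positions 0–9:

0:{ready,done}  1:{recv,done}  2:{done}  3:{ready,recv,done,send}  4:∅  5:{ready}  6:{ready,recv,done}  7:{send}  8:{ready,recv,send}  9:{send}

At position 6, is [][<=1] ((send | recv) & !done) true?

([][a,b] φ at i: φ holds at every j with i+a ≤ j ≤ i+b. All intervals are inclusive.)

Check ((send | recv) & !done) at every j in [6,7]:
  j=6: false
  j=7: true
Fails at j=6 → formula fails.

False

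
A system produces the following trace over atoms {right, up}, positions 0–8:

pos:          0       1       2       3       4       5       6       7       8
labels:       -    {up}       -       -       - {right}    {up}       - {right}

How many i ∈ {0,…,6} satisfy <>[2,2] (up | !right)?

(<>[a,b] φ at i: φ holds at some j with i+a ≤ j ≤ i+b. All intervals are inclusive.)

5

Evaluate at each i in [0,6]:
  i=0: ✓ (witness j=2)
  i=1: ✓ (witness j=3)
  i=2: ✓ (witness j=4)
  i=3: ✗ (none in [5,5])
  i=4: ✓ (witness j=6)
  i=5: ✓ (witness j=7)
  i=6: ✗ (none in [8,8])
Positions where it holds: {0, 1, 2, 4, 5} → 5.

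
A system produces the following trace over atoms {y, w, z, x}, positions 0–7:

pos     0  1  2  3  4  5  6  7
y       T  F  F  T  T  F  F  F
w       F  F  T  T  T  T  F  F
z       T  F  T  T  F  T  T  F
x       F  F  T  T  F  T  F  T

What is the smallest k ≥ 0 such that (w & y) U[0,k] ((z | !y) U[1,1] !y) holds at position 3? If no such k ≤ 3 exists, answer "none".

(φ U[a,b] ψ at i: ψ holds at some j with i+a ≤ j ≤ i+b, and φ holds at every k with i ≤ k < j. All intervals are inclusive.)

2

Need earliest j ≥ 3 with ((z | !y) U[1,1] !y), and (w & y) at every k in [3,j-1].
  j=3: rhs fails.
  j=4: rhs fails.
  j=5: rhs holds; lhs holds on [3,4]. k = 2.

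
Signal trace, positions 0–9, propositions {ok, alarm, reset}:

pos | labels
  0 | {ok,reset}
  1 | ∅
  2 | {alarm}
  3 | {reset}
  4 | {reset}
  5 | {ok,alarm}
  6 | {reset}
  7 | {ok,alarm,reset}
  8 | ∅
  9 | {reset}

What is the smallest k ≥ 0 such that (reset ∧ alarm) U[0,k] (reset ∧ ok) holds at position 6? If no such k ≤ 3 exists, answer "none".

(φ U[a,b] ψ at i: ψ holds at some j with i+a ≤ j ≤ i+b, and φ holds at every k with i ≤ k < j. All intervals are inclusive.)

none

Need earliest j ≥ 6 with (reset ∧ ok), and (reset ∧ alarm) at every k in [6,j-1].
  j=6: rhs fails.
  j=7: rhs holds but lhs fails at k=6.
  j=8: rhs fails.
  j=9: rhs fails.
No witness within the range → none.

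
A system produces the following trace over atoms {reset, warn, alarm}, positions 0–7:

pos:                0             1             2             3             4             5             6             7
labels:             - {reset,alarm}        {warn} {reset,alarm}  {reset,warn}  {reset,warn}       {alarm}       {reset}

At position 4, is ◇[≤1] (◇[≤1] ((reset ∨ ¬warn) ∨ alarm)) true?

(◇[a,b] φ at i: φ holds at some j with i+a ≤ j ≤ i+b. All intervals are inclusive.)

Holds

Check ◇[≤1] ((reset ∨ ¬warn) ∨ alarm) at each j in [4,5]:
  j=4: holds (witness at 4)
  j=5: holds (witness at 5)
Found at j=4 → formula holds.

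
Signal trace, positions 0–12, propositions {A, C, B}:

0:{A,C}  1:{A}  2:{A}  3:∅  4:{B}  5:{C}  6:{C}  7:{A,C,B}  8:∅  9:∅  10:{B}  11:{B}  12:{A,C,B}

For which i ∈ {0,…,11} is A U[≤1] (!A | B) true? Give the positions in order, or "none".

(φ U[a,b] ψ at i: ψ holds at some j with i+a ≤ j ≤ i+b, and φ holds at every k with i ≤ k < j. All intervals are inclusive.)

2, 3, 4, 5, 6, 7, 8, 9, 10, 11

Evaluate at each i in [0,11]:
  i=0: ✗ (no rhs in [0,1])
  i=1: ✗ (no rhs in [1,2])
  i=2: ✓ (rhs at j=3; lhs holds on [2,2])
  i=3: ✓ (rhs at j=3)
  i=4: ✓ (rhs at j=4)
  i=5: ✓ (rhs at j=5)
  i=6: ✓ (rhs at j=6)
  i=7: ✓ (rhs at j=7)
  i=8: ✓ (rhs at j=8)
  i=9: ✓ (rhs at j=9)
  i=10: ✓ (rhs at j=10)
  i=11: ✓ (rhs at j=11)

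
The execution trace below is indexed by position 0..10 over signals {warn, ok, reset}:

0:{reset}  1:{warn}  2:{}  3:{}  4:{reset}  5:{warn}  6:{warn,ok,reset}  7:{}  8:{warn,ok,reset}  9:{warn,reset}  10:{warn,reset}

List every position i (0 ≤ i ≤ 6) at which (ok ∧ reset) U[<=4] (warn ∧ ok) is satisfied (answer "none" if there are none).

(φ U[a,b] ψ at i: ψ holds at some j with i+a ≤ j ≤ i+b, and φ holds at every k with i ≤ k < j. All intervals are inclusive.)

Evaluate at each i in [0,6]:
  i=0: ✗ (no rhs in [0,4])
  i=1: ✗ (no rhs in [1,5])
  i=2: ✗ (lhs fails at k=2 before rhs at j=6)
  i=3: ✗ (lhs fails at k=3 before rhs at j=6)
  i=4: ✗ (lhs fails at k=4 before rhs at j=6)
  i=5: ✗ (lhs fails at k=5 before rhs at j=6)
  i=6: ✓ (rhs at j=6)

6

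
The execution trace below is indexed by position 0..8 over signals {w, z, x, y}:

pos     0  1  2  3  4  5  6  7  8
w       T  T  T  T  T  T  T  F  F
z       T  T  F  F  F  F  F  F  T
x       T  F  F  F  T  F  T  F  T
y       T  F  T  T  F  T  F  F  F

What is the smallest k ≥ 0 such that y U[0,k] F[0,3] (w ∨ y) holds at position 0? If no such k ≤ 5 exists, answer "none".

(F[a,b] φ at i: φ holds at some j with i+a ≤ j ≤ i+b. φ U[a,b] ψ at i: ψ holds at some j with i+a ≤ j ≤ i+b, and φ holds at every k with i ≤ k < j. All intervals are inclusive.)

0

Need earliest j ≥ 0 with F[0,3] (w ∨ y), and y at every k in [0,j-1].
  j=0: rhs holds (empty prefix). k = 0.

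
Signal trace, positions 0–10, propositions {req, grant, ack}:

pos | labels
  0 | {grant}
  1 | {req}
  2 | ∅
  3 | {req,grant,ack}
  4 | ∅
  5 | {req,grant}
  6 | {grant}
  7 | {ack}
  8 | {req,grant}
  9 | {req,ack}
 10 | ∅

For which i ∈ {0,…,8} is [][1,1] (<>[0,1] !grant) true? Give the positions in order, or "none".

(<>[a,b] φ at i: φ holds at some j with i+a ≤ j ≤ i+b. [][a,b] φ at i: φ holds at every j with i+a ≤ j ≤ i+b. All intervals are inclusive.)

Evaluate at each i in [0,8]:
  i=0: ✓ (all of [1,1])
  i=1: ✓ (all of [2,2])
  i=2: ✓ (all of [3,3])
  i=3: ✓ (all of [4,4])
  i=4: ✗ (fails at j=5)
  i=5: ✓ (all of [6,6])
  i=6: ✓ (all of [7,7])
  i=7: ✓ (all of [8,8])
  i=8: ✓ (all of [9,9])

0, 1, 2, 3, 5, 6, 7, 8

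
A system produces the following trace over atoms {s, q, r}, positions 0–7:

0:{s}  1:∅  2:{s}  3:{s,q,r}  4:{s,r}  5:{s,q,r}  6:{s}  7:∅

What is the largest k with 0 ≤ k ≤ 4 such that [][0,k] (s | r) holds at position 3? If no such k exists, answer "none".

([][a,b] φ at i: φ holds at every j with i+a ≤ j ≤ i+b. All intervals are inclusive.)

(s | r) must hold from j=3 onward; find where it first fails.
  j=3: holds
  j=4: holds
  j=5: holds
  j=6: holds
  j=7: fails
Holds on [3,6], so largest k = 3.

3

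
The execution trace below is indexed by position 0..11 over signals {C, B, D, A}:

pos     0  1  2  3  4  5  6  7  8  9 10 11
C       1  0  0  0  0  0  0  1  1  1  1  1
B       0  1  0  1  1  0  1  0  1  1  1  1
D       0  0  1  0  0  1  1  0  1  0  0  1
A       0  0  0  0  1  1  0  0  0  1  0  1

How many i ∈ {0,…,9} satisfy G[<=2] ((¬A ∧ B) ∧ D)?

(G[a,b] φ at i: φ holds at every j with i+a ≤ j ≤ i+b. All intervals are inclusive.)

0

Evaluate at each i in [0,9]:
  i=0: ✗ (fails at j=0)
  i=1: ✗ (fails at j=1)
  i=2: ✗ (fails at j=2)
  i=3: ✗ (fails at j=3)
  i=4: ✗ (fails at j=4)
  i=5: ✗ (fails at j=5)
  i=6: ✗ (fails at j=7)
  i=7: ✗ (fails at j=7)
  i=8: ✗ (fails at j=9)
  i=9: ✗ (fails at j=9)
Positions where it holds: {} → 0.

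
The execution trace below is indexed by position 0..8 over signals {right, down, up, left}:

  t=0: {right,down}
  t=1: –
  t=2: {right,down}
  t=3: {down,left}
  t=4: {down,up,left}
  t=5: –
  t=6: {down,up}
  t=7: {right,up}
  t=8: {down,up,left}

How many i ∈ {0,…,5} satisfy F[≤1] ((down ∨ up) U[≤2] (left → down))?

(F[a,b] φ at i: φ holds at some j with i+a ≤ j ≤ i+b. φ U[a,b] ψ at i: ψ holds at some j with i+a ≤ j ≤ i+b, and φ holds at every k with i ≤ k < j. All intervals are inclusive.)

6

Evaluate at each i in [0,5]:
  i=0: ✓ (witness j=0)
  i=1: ✓ (witness j=1)
  i=2: ✓ (witness j=2)
  i=3: ✓ (witness j=3)
  i=4: ✓ (witness j=4)
  i=5: ✓ (witness j=5)
Positions where it holds: {0, 1, 2, 3, 4, 5} → 6.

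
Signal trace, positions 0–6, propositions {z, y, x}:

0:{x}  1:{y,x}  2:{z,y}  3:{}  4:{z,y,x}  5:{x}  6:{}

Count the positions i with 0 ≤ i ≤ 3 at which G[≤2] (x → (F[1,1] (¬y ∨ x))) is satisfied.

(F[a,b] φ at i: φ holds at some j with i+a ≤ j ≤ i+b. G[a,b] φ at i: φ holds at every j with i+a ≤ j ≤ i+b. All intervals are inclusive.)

2

Evaluate at each i in [0,3]:
  i=0: ✗ (fails at j=1)
  i=1: ✗ (fails at j=1)
  i=2: ✓ (all of [2,4])
  i=3: ✓ (all of [3,5])
Positions where it holds: {2, 3} → 2.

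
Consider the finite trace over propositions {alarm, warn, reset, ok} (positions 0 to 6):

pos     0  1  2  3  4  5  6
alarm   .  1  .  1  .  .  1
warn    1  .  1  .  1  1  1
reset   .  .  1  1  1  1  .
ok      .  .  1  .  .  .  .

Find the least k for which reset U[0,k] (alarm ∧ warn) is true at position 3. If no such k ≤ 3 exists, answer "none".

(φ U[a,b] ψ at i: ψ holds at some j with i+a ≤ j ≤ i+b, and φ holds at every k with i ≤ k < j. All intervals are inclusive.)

Need earliest j ≥ 3 with (alarm ∧ warn), and reset at every k in [3,j-1].
  j=3: rhs fails.
  j=4: rhs fails.
  j=5: rhs fails.
  j=6: rhs holds; lhs holds on [3,5]. k = 3.

3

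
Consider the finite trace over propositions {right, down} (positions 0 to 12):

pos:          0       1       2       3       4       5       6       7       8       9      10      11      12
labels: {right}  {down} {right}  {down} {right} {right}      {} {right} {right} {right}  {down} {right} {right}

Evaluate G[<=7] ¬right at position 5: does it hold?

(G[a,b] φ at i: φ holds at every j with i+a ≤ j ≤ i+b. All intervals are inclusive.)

Check ¬right at every j in [5,12]:
  j=5: false
  j=6: true
  j=7: false
  j=8: false
  j=9: false
  j=10: true
  j=11: false
  j=12: false
Fails at j=5 → formula fails.

No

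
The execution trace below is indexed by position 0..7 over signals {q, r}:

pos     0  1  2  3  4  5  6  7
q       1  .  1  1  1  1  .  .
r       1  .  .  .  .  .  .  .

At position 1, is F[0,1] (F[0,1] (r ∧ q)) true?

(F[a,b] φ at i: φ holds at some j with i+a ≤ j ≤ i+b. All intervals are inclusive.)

False

Check F[0,1] (r ∧ q) at each j in [1,2]:
  j=1: fails (none in [1,2])
  j=2: fails (none in [2,3])
No position in the window satisfies it → formula fails.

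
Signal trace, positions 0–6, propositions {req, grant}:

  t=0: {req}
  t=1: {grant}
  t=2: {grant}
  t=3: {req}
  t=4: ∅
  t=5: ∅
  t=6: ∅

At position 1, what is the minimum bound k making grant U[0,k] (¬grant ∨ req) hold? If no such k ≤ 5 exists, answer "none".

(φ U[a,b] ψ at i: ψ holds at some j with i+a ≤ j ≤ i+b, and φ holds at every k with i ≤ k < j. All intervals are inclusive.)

Need earliest j ≥ 1 with (¬grant ∨ req), and grant at every k in [1,j-1].
  j=1: rhs fails.
  j=2: rhs fails.
  j=3: rhs holds; lhs holds on [1,2]. k = 2.

2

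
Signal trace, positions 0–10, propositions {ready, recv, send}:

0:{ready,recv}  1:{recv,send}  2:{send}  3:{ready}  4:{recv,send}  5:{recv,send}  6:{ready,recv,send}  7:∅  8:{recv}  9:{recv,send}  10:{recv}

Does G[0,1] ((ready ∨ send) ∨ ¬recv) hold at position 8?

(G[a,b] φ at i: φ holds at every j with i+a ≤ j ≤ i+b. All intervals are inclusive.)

Does not hold

Check ((ready ∨ send) ∨ ¬recv) at every j in [8,9]:
  j=8: false
  j=9: true
Fails at j=8 → formula fails.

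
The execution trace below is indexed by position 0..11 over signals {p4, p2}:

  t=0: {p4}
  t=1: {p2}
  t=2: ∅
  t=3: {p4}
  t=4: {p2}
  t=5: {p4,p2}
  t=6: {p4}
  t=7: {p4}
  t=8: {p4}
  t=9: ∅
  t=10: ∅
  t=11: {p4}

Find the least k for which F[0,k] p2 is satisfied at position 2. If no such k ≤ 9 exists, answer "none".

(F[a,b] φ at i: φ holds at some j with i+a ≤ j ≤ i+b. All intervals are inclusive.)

2

Scan j = 2,3,… for p2:
  j=2: fails
  j=3: fails
  j=4: holds
First hit at j=4, so smallest k = 4-2 = 2.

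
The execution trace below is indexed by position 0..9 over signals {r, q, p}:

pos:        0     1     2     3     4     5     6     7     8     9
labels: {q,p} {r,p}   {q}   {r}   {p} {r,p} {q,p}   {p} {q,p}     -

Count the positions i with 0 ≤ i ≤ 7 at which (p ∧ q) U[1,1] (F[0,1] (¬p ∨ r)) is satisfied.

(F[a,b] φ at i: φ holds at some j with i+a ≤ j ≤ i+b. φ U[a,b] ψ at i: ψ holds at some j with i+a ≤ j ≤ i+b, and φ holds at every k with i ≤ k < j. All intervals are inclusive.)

1

Evaluate at each i in [0,7]:
  i=0: ✓ (rhs at j=1; lhs holds on [0,0])
  i=1: ✗ (lhs fails at k=1 before rhs at j=2)
  i=2: ✗ (lhs fails at k=2 before rhs at j=3)
  i=3: ✗ (lhs fails at k=3 before rhs at j=4)
  i=4: ✗ (lhs fails at k=4 before rhs at j=5)
  i=5: ✗ (no rhs in [6,6])
  i=6: ✗ (no rhs in [7,7])
  i=7: ✗ (lhs fails at k=7 before rhs at j=8)
Positions where it holds: {0} → 1.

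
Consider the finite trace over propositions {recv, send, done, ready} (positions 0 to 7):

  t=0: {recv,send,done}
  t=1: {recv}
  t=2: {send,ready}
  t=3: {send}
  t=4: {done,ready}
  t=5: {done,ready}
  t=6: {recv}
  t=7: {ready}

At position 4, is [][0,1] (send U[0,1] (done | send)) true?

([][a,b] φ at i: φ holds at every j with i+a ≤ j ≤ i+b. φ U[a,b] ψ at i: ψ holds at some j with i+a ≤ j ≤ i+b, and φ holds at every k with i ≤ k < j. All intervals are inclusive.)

Check (send U[0,1] (done | send)) at every j in [4,5]:
  j=4: holds
  j=5: holds
All positions satisfy it → formula holds.

Holds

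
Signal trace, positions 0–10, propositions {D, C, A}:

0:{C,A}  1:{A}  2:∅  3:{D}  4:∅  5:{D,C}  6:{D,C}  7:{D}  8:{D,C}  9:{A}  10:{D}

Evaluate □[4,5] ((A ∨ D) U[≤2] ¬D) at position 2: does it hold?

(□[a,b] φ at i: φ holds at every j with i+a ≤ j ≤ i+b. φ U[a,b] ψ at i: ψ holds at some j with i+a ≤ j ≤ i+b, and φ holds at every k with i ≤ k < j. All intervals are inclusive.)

False

Check ((A ∨ D) U[≤2] ¬D) at every j in [6,7]:
  j=6: fails
  j=7: holds
Fails at j=6 → formula fails.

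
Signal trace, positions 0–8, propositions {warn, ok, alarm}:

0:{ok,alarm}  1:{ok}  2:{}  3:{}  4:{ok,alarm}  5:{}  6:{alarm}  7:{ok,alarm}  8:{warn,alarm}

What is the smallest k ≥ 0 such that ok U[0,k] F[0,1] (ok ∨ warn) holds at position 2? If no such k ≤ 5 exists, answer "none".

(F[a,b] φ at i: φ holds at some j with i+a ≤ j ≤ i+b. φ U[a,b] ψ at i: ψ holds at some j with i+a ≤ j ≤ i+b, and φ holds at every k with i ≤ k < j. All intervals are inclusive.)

none

Need earliest j ≥ 2 with F[0,1] (ok ∨ warn), and ok at every k in [2,j-1].
  j=2: rhs fails.
  j=3: rhs holds but lhs fails at k=2.
  j=4: rhs holds but lhs fails at k=2.
  j=5: rhs fails.
  j=6: rhs holds but lhs fails at k=2.
  j=7: rhs holds but lhs fails at k=2.
No witness within the range → none.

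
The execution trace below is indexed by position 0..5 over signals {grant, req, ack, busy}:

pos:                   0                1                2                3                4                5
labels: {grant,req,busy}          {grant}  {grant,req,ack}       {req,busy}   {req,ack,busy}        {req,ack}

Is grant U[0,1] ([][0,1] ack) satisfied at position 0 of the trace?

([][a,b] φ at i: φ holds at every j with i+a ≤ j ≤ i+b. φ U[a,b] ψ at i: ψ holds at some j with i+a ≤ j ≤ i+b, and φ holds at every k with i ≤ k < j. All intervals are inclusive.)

Does not hold

Need some j in [0,1] with [][0,1] ack, and grant at every k in [0,j-1].
  j=0: [][0,1] ack — fails at 0.
  j=1: [][0,1] ack — fails at 1.
No j in the window works → until fails.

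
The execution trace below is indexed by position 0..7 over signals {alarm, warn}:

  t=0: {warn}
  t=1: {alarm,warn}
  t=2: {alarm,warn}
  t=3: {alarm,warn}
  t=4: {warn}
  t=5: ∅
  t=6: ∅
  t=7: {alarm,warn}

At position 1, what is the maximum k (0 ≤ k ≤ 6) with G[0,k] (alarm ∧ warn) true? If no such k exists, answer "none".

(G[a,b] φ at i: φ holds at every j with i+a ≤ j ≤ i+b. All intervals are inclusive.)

2

(alarm ∧ warn) must hold from j=1 onward; find where it first fails.
  j=1: holds
  j=2: holds
  j=3: holds
  j=4: fails
Holds on [1,3], so largest k = 2.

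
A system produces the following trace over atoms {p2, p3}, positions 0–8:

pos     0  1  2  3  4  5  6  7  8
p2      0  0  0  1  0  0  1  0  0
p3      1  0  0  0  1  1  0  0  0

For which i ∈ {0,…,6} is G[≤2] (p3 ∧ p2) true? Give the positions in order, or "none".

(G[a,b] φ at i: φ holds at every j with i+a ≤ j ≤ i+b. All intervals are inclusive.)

Evaluate at each i in [0,6]:
  i=0: ✗ (fails at j=0)
  i=1: ✗ (fails at j=1)
  i=2: ✗ (fails at j=2)
  i=3: ✗ (fails at j=3)
  i=4: ✗ (fails at j=4)
  i=5: ✗ (fails at j=5)
  i=6: ✗ (fails at j=6)

none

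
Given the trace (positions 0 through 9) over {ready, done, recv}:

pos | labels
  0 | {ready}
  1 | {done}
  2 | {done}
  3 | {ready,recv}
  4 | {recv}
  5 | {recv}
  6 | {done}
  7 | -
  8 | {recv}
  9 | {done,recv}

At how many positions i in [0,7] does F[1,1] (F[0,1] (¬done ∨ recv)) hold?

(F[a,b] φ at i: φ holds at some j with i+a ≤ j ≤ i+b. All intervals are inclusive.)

7

Evaluate at each i in [0,7]:
  i=0: ✗ (none in [1,1])
  i=1: ✓ (witness j=2)
  i=2: ✓ (witness j=3)
  i=3: ✓ (witness j=4)
  i=4: ✓ (witness j=5)
  i=5: ✓ (witness j=6)
  i=6: ✓ (witness j=7)
  i=7: ✓ (witness j=8)
Positions where it holds: {1, 2, 3, 4, 5, 6, 7} → 7.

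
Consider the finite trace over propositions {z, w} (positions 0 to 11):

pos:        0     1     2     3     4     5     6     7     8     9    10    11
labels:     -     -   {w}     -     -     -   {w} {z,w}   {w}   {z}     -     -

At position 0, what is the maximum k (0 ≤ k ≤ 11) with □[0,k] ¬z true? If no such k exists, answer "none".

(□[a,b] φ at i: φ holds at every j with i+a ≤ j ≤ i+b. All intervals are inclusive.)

6

¬z must hold from j=0 onward; find where it first fails.
  j=0: holds
  j=1: holds
  j=2: holds
  j=3: holds
  j=4: holds
  j=5: holds
  j=6: holds
  j=7: fails
Holds on [0,6], so largest k = 6.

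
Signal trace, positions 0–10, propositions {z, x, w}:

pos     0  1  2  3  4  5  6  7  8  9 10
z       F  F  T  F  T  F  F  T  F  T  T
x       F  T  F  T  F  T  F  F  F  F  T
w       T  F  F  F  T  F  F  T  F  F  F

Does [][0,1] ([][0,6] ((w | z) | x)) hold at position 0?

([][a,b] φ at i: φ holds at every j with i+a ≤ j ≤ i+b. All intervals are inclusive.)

Check [][0,6] ((w | z) | x) at every j in [0,1]:
  j=0: fails at 6
  j=1: fails at 6
Fails at j=0 → formula fails.

No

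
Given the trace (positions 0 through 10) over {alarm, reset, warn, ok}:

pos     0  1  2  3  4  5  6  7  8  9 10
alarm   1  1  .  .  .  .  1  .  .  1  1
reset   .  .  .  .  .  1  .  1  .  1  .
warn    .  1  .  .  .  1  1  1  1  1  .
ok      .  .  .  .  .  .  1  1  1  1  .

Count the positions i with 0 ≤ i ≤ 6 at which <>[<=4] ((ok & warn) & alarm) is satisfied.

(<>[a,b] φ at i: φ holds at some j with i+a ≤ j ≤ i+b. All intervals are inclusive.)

Evaluate at each i in [0,6]:
  i=0: ✗ (none in [0,4])
  i=1: ✗ (none in [1,5])
  i=2: ✓ (witness j=6)
  i=3: ✓ (witness j=6)
  i=4: ✓ (witness j=6)
  i=5: ✓ (witness j=6)
  i=6: ✓ (witness j=6)
Positions where it holds: {2, 3, 4, 5, 6} → 5.

5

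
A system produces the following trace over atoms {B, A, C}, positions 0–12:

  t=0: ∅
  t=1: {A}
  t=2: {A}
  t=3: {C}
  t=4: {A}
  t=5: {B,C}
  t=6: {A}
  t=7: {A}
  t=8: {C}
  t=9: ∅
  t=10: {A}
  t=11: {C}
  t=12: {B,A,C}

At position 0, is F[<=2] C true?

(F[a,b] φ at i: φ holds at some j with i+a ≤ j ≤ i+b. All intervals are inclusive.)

No

Check C at each j in [0,2]:
  j=0: false
  j=1: false
  j=2: false
No position in the window satisfies it → formula fails.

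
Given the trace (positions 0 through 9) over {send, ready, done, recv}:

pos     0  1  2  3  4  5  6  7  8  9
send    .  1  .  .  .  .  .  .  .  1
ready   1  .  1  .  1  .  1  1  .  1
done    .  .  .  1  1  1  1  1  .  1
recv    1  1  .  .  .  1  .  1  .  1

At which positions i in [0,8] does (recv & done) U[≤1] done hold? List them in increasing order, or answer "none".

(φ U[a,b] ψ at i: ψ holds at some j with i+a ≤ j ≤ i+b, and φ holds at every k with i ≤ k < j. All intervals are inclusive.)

3, 4, 5, 6, 7

Evaluate at each i in [0,8]:
  i=0: ✗ (no rhs in [0,1])
  i=1: ✗ (no rhs in [1,2])
  i=2: ✗ (lhs fails at k=2 before rhs at j=3)
  i=3: ✓ (rhs at j=3)
  i=4: ✓ (rhs at j=4)
  i=5: ✓ (rhs at j=5)
  i=6: ✓ (rhs at j=6)
  i=7: ✓ (rhs at j=7)
  i=8: ✗ (lhs fails at k=8 before rhs at j=9)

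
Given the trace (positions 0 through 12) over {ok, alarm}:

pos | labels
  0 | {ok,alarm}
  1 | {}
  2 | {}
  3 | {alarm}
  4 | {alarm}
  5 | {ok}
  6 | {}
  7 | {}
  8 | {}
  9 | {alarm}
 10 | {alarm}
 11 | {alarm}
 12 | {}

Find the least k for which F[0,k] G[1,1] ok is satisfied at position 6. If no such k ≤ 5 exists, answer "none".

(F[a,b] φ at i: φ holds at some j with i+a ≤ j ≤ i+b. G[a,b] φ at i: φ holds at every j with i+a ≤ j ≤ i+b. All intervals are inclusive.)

none

Scan j = 6,7,… for G[1,1] ok:
  j=6: fails
  j=7: fails
  j=8: fails
  j=9: fails
  j=10: fails
  j=11: fails
No j in [6,11] satisfies it → none.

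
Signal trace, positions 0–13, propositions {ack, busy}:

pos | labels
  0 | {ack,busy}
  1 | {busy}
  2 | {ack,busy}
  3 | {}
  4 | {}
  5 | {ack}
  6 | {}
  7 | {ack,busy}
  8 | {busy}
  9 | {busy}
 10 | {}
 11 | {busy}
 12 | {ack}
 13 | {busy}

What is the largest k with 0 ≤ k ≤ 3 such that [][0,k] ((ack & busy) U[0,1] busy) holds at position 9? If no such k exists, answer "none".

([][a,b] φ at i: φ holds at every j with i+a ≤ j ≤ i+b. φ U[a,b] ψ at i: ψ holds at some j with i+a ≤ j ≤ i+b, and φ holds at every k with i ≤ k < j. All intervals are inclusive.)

((ack & busy) U[0,1] busy) must hold from j=9 onward; find where it first fails.
  j=9: holds
  j=10: fails
Holds on [9,9], so largest k = 0.

0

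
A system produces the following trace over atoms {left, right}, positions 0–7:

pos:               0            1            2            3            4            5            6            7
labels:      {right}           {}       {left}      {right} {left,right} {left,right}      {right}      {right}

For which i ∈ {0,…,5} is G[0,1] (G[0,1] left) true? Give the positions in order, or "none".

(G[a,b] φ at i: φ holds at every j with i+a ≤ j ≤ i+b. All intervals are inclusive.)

none

Evaluate at each i in [0,5]:
  i=0: ✗ (fails at j=0)
  i=1: ✗ (fails at j=1)
  i=2: ✗ (fails at j=2)
  i=3: ✗ (fails at j=3)
  i=4: ✗ (fails at j=5)
  i=5: ✗ (fails at j=5)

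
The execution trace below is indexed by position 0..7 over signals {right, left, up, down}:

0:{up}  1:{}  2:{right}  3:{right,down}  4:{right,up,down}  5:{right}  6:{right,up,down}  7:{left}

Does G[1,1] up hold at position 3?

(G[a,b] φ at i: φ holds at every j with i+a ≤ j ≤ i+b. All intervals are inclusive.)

Yes

Check up at every j in [4,4]:
  j=4: true
All positions satisfy it → formula holds.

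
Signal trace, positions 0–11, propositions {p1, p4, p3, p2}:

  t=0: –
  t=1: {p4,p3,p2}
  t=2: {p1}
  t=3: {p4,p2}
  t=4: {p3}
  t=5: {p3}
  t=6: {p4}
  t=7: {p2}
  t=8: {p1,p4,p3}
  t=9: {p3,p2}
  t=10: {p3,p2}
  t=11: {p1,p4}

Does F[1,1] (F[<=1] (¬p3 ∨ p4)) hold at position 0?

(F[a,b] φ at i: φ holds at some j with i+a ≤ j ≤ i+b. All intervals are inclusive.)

True

Check F[<=1] (¬p3 ∨ p4) at each j in [1,1]:
  j=1: holds (witness at 1)
Found at j=1 → formula holds.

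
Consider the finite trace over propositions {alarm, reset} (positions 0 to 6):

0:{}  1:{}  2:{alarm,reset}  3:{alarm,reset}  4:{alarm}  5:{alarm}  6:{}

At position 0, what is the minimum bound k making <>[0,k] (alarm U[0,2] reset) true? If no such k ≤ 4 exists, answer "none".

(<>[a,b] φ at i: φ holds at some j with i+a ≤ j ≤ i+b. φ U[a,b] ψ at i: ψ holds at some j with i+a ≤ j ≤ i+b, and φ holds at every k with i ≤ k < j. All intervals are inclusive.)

Scan j = 0,1,… for (alarm U[0,2] reset):
  j=0: fails
  j=1: fails
  j=2: holds
First hit at j=2, so smallest k = 2-0 = 2.

2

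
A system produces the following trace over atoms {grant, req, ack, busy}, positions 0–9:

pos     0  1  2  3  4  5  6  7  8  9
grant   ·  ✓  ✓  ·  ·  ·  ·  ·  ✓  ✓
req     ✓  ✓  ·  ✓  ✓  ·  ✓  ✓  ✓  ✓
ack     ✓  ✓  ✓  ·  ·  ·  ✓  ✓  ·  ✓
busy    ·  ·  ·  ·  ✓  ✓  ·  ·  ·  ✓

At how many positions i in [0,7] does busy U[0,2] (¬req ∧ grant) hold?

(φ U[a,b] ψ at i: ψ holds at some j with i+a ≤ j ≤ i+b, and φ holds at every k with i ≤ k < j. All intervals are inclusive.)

Evaluate at each i in [0,7]:
  i=0: ✗ (lhs fails at k=0 before rhs at j=2)
  i=1: ✗ (lhs fails at k=1 before rhs at j=2)
  i=2: ✓ (rhs at j=2)
  i=3: ✗ (no rhs in [3,5])
  i=4: ✗ (no rhs in [4,6])
  i=5: ✗ (no rhs in [5,7])
  i=6: ✗ (no rhs in [6,8])
  i=7: ✗ (no rhs in [7,9])
Positions where it holds: {2} → 1.

1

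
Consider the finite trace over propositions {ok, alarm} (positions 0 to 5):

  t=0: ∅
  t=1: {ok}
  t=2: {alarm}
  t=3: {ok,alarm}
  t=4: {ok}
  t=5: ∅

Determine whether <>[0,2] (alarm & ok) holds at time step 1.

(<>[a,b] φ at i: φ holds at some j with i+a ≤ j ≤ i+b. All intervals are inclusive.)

True

Check (alarm & ok) at each j in [1,3]:
  j=1: false
  j=2: false
  j=3: true
Found at j=3 → formula holds.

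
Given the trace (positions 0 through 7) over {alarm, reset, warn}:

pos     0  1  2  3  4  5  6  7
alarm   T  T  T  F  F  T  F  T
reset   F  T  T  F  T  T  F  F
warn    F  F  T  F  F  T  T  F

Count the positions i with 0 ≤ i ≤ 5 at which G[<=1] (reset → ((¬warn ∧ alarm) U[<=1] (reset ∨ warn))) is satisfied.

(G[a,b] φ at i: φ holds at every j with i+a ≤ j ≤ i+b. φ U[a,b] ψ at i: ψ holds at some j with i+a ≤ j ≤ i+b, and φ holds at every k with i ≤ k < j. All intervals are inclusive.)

6

Evaluate at each i in [0,5]:
  i=0: ✓ (all of [0,1])
  i=1: ✓ (all of [1,2])
  i=2: ✓ (all of [2,3])
  i=3: ✓ (all of [3,4])
  i=4: ✓ (all of [4,5])
  i=5: ✓ (all of [5,6])
Positions where it holds: {0, 1, 2, 3, 4, 5} → 6.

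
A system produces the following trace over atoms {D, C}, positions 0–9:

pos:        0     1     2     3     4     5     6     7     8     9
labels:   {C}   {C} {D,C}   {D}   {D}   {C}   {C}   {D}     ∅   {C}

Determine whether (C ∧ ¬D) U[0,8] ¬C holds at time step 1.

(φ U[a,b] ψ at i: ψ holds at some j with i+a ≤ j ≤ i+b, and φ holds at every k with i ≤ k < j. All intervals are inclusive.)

Need some j in [1,9] with ¬C, and (C ∧ ¬D) at every k in [1,j-1].
  j=1: ¬C false.
  j=2: ¬C false.
  j=3: ¬C holds, but (C ∧ ¬D) fails at k=2 → not this j.
  j=4: ¬C holds, but (C ∧ ¬D) fails at k=2 → not this j.
  j=5: ¬C false.
  j=6: ¬C false.
  j=7: ¬C holds, but (C ∧ ¬D) fails at k=2 → not this j.
  j=8: ¬C holds, but (C ∧ ¬D) fails at k=2 → not this j.
  j=9: ¬C false.
No j in the window works → until fails.

False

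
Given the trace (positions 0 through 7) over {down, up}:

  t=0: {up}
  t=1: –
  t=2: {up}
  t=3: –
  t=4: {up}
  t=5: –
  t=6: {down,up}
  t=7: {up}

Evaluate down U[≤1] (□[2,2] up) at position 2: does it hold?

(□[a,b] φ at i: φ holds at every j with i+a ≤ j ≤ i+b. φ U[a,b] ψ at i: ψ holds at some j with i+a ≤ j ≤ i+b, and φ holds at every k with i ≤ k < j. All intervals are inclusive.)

True

Need some j in [2,3] with □[2,2] up, and down at every k in [2,j-1].
  j=2: □[2,2] up holds; no prefix to check → satisfied.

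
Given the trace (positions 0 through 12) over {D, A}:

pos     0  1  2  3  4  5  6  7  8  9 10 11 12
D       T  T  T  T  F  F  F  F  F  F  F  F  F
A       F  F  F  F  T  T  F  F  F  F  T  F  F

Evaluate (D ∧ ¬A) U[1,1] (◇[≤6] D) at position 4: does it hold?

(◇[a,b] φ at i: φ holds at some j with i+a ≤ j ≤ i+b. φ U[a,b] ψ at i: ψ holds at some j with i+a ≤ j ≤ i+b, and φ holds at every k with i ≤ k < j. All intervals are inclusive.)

No

Need some j in [5,5] with ◇[≤6] D, and (D ∧ ¬A) at every k in [4,j-1].
  j=5: ◇[≤6] D — fails (none in [5,11]).
No j in the window works → until fails.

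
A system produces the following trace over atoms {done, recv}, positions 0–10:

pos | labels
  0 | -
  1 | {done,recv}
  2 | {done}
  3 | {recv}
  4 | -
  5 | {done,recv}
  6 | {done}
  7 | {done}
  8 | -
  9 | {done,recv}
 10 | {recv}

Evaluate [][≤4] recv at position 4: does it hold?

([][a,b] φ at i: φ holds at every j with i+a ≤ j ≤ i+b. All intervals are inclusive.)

Check recv at every j in [4,8]:
  j=4: false
  j=5: true
  j=6: false
  j=7: false
  j=8: false
Fails at j=4 → formula fails.

No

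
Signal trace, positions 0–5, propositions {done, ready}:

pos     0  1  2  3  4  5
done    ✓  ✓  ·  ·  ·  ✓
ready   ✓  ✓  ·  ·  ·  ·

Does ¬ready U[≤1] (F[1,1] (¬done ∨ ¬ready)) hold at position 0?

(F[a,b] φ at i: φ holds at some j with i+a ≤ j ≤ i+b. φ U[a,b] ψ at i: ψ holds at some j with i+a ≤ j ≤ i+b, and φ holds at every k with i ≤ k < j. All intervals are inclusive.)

No

Need some j in [0,1] with F[1,1] (¬done ∨ ¬ready), and ¬ready at every k in [0,j-1].
  j=0: F[1,1] (¬done ∨ ¬ready) — fails (none in [1,1]).
  j=1: F[1,1] (¬done ∨ ¬ready) holds, but ¬ready fails at k=0 → not this j.
No j in the window works → until fails.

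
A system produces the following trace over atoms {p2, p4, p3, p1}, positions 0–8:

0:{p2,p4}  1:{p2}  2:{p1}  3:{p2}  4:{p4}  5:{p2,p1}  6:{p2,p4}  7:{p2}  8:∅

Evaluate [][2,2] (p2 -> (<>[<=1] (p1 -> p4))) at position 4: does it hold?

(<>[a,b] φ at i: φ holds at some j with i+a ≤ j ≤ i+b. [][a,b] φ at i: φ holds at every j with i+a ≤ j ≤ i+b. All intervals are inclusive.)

Holds

Check (p2 -> (<>[<=1] (p1 -> p4))) at every j in [6,6]:
  j=6: antecedent true; consequent holds (witness at 6) → ✓
All positions satisfy it → formula holds.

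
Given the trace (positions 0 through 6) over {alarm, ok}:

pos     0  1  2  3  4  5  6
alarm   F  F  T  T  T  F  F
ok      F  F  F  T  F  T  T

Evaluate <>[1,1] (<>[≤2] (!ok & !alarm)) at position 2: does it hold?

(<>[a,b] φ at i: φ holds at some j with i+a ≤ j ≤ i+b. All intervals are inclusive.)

Check <>[≤2] (!ok & !alarm) at each j in [3,3]:
  j=3: fails (none in [3,5])
No position in the window satisfies it → formula fails.

No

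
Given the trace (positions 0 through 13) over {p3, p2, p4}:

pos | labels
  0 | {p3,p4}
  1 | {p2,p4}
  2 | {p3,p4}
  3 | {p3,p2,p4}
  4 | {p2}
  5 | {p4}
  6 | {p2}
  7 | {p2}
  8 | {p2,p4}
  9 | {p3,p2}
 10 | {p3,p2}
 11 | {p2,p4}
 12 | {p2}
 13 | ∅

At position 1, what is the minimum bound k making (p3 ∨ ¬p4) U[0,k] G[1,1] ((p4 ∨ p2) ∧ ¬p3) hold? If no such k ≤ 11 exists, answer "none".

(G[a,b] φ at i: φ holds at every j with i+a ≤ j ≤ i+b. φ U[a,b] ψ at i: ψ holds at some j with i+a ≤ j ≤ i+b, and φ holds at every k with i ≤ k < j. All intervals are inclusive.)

Need earliest j ≥ 1 with G[1,1] ((p4 ∨ p2) ∧ ¬p3), and (p3 ∨ ¬p4) at every k in [1,j-1].
  j=1: rhs fails.
  j=2: rhs fails.
  j=3: rhs holds but lhs fails at k=1.
  j=4: rhs holds but lhs fails at k=1.
  j=5: rhs holds but lhs fails at k=1.
  j=6: rhs holds but lhs fails at k=1.
  j=7: rhs holds but lhs fails at k=1.
  j=8: rhs fails.
  j=9: rhs fails.
  j=10: rhs holds but lhs fails at k=1.
  j=11: rhs holds but lhs fails at k=1.
  j=12: rhs fails.
No witness within the range → none.

none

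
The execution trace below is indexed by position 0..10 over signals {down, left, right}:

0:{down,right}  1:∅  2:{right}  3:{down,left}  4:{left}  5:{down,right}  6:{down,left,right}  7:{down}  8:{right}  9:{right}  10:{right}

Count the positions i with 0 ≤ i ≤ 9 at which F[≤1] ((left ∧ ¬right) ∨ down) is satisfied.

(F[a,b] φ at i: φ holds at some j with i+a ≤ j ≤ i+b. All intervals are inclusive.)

Evaluate at each i in [0,9]:
  i=0: ✓ (witness j=0)
  i=1: ✗ (none in [1,2])
  i=2: ✓ (witness j=3)
  i=3: ✓ (witness j=3)
  i=4: ✓ (witness j=4)
  i=5: ✓ (witness j=5)
  i=6: ✓ (witness j=6)
  i=7: ✓ (witness j=7)
  i=8: ✗ (none in [8,9])
  i=9: ✗ (none in [9,10])
Positions where it holds: {0, 2, 3, 4, 5, 6, 7} → 7.

7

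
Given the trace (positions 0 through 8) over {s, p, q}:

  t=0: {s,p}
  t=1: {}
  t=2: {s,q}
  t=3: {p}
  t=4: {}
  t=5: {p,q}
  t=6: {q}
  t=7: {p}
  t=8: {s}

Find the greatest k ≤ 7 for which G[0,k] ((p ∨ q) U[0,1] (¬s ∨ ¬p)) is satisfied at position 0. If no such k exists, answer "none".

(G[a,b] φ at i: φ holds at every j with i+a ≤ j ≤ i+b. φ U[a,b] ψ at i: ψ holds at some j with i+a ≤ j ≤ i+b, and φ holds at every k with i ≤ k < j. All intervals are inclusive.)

((p ∨ q) U[0,1] (¬s ∨ ¬p)) must hold from j=0 onward; find where it first fails.
  j=0: holds
  j=1: holds
  j=2: holds
  j=3: holds
  j=4: holds
  j=5: holds
  j=6: holds
  j=7: holds
Holds through j=7; largest k = 7.

7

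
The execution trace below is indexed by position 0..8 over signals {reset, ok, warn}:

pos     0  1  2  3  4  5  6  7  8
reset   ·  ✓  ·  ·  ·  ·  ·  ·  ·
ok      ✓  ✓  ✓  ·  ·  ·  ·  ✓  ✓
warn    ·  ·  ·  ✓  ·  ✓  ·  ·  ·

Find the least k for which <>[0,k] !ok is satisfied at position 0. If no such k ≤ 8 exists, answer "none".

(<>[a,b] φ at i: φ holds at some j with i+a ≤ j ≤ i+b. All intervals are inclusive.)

Scan j = 0,1,… for !ok:
  j=0: fails
  j=1: fails
  j=2: fails
  j=3: holds
First hit at j=3, so smallest k = 3-0 = 3.

3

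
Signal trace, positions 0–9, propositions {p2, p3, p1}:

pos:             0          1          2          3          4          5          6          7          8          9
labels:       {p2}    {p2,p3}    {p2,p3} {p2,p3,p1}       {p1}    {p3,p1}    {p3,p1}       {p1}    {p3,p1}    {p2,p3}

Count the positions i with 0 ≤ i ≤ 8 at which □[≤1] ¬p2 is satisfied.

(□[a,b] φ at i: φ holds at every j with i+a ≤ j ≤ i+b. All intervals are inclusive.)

4

Evaluate at each i in [0,8]:
  i=0: ✗ (fails at j=0)
  i=1: ✗ (fails at j=1)
  i=2: ✗ (fails at j=2)
  i=3: ✗ (fails at j=3)
  i=4: ✓ (all of [4,5])
  i=5: ✓ (all of [5,6])
  i=6: ✓ (all of [6,7])
  i=7: ✓ (all of [7,8])
  i=8: ✗ (fails at j=9)
Positions where it holds: {4, 5, 6, 7} → 4.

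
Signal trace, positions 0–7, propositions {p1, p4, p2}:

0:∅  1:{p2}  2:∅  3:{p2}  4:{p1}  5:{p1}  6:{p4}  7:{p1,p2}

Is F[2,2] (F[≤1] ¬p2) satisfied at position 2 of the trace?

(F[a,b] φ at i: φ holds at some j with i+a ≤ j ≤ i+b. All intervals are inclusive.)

Holds

Check F[≤1] ¬p2 at each j in [4,4]:
  j=4: holds (witness at 4)
Found at j=4 → formula holds.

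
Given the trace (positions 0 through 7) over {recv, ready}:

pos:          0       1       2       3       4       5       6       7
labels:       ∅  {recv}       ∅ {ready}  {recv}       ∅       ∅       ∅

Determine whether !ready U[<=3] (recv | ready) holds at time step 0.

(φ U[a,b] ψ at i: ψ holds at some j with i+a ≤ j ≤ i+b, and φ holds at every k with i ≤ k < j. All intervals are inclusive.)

Need some j in [0,3] with (recv | ready), and !ready at every k in [0,j-1].
  j=0: (recv | ready) false.
  j=1: (recv | ready) holds; !ready holds at every k in [0,0] → satisfied.

Yes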